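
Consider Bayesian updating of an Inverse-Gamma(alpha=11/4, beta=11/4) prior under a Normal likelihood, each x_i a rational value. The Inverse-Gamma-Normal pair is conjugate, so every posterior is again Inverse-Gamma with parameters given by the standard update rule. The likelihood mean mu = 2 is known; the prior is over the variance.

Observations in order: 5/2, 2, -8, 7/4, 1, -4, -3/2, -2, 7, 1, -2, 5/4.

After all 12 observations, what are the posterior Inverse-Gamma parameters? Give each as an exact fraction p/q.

alpha=35/4, beta=1709/16

obs 1: x=5/2 → posterior Inverse-Gamma(13/4, 23/8)
obs 2: x=2 → posterior Inverse-Gamma(15/4, 23/8)
obs 3: x=-8 → posterior Inverse-Gamma(17/4, 423/8)
obs 4: x=7/4 → posterior Inverse-Gamma(19/4, 1693/32)
obs 5: x=1 → posterior Inverse-Gamma(21/4, 1709/32)
obs 6: x=-4 → posterior Inverse-Gamma(23/4, 2285/32)
obs 7: x=-3/2 → posterior Inverse-Gamma(25/4, 2481/32)
obs 8: x=-2 → posterior Inverse-Gamma(27/4, 2737/32)
obs 9: x=7 → posterior Inverse-Gamma(29/4, 3137/32)
obs 10: x=1 → posterior Inverse-Gamma(31/4, 3153/32)
obs 11: x=-2 → posterior Inverse-Gamma(33/4, 3409/32)
obs 12: x=5/4 → posterior Inverse-Gamma(35/4, 1709/16)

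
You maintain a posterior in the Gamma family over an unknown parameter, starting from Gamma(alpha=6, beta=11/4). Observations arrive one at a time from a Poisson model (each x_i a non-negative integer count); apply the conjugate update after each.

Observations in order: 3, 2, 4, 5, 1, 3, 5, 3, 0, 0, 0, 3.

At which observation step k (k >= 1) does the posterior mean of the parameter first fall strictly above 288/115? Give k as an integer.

obs 1: x=3 → posterior Gamma(9, 15/4)
obs 2: x=2 → posterior Gamma(11, 19/4)
obs 3: x=4 → posterior Gamma(15, 23/4)
obs 4: x=5 → posterior Gamma(20, 27/4)
obs 5: x=1 → posterior Gamma(21, 31/4)
obs 6: x=3 → posterior Gamma(24, 35/4)
obs 7: x=5 → posterior Gamma(29, 39/4)
obs 8: x=3 → posterior Gamma(32, 43/4)
obs 9: x=0 → posterior Gamma(32, 47/4)
obs 10: x=0 → posterior Gamma(32, 51/4)
obs 11: x=0 → posterior Gamma(32, 55/4)
obs 12: x=3 → posterior Gamma(35, 59/4)

k = 3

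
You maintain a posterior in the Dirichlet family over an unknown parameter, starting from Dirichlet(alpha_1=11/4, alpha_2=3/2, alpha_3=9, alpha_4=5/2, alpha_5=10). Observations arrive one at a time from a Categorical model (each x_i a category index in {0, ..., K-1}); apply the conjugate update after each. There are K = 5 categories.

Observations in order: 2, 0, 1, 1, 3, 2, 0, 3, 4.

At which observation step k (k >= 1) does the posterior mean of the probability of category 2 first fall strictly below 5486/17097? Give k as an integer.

obs 1: x=2 → posterior Dirichlet(11/4, 3/2, 10, 5/2, 10)
obs 2: x=0 → posterior Dirichlet(15/4, 3/2, 10, 5/2, 10)
obs 3: x=1 → posterior Dirichlet(15/4, 5/2, 10, 5/2, 10)
obs 4: x=1 → posterior Dirichlet(15/4, 7/2, 10, 5/2, 10)
obs 5: x=3 → posterior Dirichlet(15/4, 7/2, 10, 7/2, 10)
obs 6: x=2 → posterior Dirichlet(15/4, 7/2, 11, 7/2, 10)
obs 7: x=0 → posterior Dirichlet(19/4, 7/2, 11, 7/2, 10)
obs 8: x=3 → posterior Dirichlet(19/4, 7/2, 11, 9/2, 10)
obs 9: x=4 → posterior Dirichlet(19/4, 7/2, 11, 9/2, 11)

k = 9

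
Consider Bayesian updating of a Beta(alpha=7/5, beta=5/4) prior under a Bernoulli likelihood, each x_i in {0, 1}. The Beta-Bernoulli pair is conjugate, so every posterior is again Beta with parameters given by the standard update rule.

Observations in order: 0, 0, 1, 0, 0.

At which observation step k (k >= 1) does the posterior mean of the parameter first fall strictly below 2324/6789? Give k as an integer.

k = 2

obs 1: x=0 → posterior Beta(7/5, 9/4)
obs 2: x=0 → posterior Beta(7/5, 13/4)
obs 3: x=1 → posterior Beta(12/5, 13/4)
obs 4: x=0 → posterior Beta(12/5, 17/4)
obs 5: x=0 → posterior Beta(12/5, 21/4)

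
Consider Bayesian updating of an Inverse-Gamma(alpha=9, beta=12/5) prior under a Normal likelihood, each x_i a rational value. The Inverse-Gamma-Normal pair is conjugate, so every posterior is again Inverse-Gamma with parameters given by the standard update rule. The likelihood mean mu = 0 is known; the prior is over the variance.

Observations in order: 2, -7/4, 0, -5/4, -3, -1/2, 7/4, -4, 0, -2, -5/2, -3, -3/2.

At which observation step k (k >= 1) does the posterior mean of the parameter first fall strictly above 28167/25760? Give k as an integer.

k = 7

obs 1: x=2 → posterior Inverse-Gamma(19/2, 22/5)
obs 2: x=-7/4 → posterior Inverse-Gamma(10, 949/160)
obs 3: x=0 → posterior Inverse-Gamma(21/2, 949/160)
obs 4: x=-5/4 → posterior Inverse-Gamma(11, 537/80)
obs 5: x=-3 → posterior Inverse-Gamma(23/2, 897/80)
obs 6: x=-1/2 → posterior Inverse-Gamma(12, 907/80)
obs 7: x=7/4 → posterior Inverse-Gamma(25/2, 2059/160)
obs 8: x=-4 → posterior Inverse-Gamma(13, 3339/160)
obs 9: x=0 → posterior Inverse-Gamma(27/2, 3339/160)
obs 10: x=-2 → posterior Inverse-Gamma(14, 3659/160)
obs 11: x=-5/2 → posterior Inverse-Gamma(29/2, 4159/160)
obs 12: x=-3 → posterior Inverse-Gamma(15, 4879/160)
obs 13: x=-3/2 → posterior Inverse-Gamma(31/2, 5059/160)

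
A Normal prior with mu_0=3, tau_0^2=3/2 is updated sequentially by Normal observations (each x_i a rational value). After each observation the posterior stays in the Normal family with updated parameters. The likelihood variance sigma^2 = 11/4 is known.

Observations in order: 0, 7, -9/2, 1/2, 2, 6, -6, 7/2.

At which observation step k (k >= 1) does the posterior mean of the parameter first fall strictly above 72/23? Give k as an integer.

k = 2

obs 1: x=0 → posterior Normal(33/17, 33/34)
obs 2: x=7 → posterior Normal(75/23, 33/46)
obs 3: x=-9/2 → posterior Normal(48/29, 33/58)
obs 4: x=1/2 → posterior Normal(51/35, 33/70)
obs 5: x=2 → posterior Normal(63/41, 33/82)
obs 6: x=6 → posterior Normal(99/47, 33/94)
obs 7: x=-6 → posterior Normal(63/53, 33/106)
obs 8: x=7/2 → posterior Normal(84/59, 33/118)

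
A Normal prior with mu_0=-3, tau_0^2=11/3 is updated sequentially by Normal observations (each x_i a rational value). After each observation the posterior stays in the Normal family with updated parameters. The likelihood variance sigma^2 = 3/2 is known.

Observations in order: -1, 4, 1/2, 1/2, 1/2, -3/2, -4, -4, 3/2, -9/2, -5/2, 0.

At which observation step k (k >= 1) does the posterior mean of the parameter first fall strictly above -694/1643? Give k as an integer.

k = 2

obs 1: x=-1 → posterior Normal(-49/31, 33/31)
obs 2: x=4 → posterior Normal(39/53, 33/53)
obs 3: x=1/2 → posterior Normal(2/3, 11/25)
obs 4: x=1/2 → posterior Normal(61/97, 33/97)
obs 5: x=1/2 → posterior Normal(72/119, 33/119)
obs 6: x=-3/2 → posterior Normal(13/47, 11/47)
obs 7: x=-4 → posterior Normal(-49/163, 33/163)
obs 8: x=-4 → posterior Normal(-137/185, 33/185)
obs 9: x=3/2 → posterior Normal(-104/207, 11/69)
obs 10: x=-9/2 → posterior Normal(-203/229, 33/229)
obs 11: x=-5/2 → posterior Normal(-258/251, 33/251)
obs 12: x=0 → posterior Normal(-86/91, 11/91)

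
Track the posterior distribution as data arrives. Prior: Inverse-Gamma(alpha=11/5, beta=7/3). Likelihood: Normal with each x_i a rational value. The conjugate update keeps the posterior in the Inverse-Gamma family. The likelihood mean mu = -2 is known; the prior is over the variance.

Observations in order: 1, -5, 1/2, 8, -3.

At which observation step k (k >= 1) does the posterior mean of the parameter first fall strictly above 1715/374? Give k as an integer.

obs 1: x=1 → posterior Inverse-Gamma(27/10, 41/6)
obs 2: x=-5 → posterior Inverse-Gamma(16/5, 34/3)
obs 3: x=1/2 → posterior Inverse-Gamma(37/10, 347/24)
obs 4: x=8 → posterior Inverse-Gamma(21/5, 1547/24)
obs 5: x=-3 → posterior Inverse-Gamma(47/10, 1559/24)

k = 2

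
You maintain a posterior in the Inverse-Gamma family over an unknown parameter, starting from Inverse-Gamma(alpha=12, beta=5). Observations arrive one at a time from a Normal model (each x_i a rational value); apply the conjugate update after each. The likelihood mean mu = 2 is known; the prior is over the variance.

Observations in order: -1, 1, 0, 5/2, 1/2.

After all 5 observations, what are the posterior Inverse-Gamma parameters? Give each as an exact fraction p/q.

alpha=29/2, beta=53/4

obs 1: x=-1 → posterior Inverse-Gamma(25/2, 19/2)
obs 2: x=1 → posterior Inverse-Gamma(13, 10)
obs 3: x=0 → posterior Inverse-Gamma(27/2, 12)
obs 4: x=5/2 → posterior Inverse-Gamma(14, 97/8)
obs 5: x=1/2 → posterior Inverse-Gamma(29/2, 53/4)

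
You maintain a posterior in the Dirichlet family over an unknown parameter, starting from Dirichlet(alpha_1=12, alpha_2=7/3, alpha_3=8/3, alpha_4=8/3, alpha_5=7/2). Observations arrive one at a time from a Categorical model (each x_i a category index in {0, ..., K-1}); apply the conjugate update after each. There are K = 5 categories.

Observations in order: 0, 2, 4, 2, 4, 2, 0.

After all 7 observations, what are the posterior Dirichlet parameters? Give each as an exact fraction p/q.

alpha_1=14, alpha_2=7/3, alpha_3=17/3, alpha_4=8/3, alpha_5=11/2

obs 1: x=0 → posterior Dirichlet(13, 7/3, 8/3, 8/3, 7/2)
obs 2: x=2 → posterior Dirichlet(13, 7/3, 11/3, 8/3, 7/2)
obs 3: x=4 → posterior Dirichlet(13, 7/3, 11/3, 8/3, 9/2)
obs 4: x=2 → posterior Dirichlet(13, 7/3, 14/3, 8/3, 9/2)
obs 5: x=4 → posterior Dirichlet(13, 7/3, 14/3, 8/3, 11/2)
obs 6: x=2 → posterior Dirichlet(13, 7/3, 17/3, 8/3, 11/2)
obs 7: x=0 → posterior Dirichlet(14, 7/3, 17/3, 8/3, 11/2)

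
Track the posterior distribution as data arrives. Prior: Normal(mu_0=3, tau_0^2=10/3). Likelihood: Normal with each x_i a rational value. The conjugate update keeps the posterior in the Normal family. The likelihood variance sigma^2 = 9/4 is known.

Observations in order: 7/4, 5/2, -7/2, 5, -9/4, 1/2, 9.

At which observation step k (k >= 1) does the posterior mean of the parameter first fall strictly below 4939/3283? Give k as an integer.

obs 1: x=7/4 → posterior Normal(151/67, 90/67)
obs 2: x=5/2 → posterior Normal(251/107, 90/107)
obs 3: x=-7/2 → posterior Normal(37/49, 30/49)
obs 4: x=5 → posterior Normal(311/187, 90/187)
obs 5: x=-9/4 → posterior Normal(221/227, 90/227)
obs 6: x=1/2 → posterior Normal(241/267, 30/89)
obs 7: x=9 → posterior Normal(601/307, 90/307)

k = 3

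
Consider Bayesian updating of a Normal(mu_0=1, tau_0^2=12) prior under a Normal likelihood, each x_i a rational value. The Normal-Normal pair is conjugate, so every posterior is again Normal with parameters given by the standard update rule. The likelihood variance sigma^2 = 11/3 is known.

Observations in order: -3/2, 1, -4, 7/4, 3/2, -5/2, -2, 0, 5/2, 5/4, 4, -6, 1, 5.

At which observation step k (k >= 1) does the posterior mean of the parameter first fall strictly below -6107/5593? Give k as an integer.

k = 3

obs 1: x=-3/2 → posterior Normal(-43/47, 132/47)
obs 2: x=1 → posterior Normal(-7/83, 132/83)
obs 3: x=-4 → posterior Normal(-151/119, 132/119)
obs 4: x=7/4 → posterior Normal(-88/155, 132/155)
obs 5: x=3/2 → posterior Normal(-34/191, 132/191)
obs 6: x=-5/2 → posterior Normal(-124/227, 132/227)
obs 7: x=-2 → posterior Normal(-196/263, 132/263)
obs 8: x=0 → posterior Normal(-196/299, 132/299)
obs 9: x=5/2 → posterior Normal(-106/335, 132/335)
obs 10: x=5/4 → posterior Normal(-61/371, 132/371)
obs 11: x=4 → posterior Normal(83/407, 12/37)
obs 12: x=-6 → posterior Normal(-133/443, 132/443)
obs 13: x=1 → posterior Normal(-97/479, 132/479)
obs 14: x=5 → posterior Normal(83/515, 132/515)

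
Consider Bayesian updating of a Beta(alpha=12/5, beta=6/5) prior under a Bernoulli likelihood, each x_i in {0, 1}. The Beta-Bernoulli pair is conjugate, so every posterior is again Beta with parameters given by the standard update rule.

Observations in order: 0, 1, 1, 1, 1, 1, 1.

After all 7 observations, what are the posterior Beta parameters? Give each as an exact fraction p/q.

alpha=42/5, beta=11/5

obs 1: x=0 → posterior Beta(12/5, 11/5)
obs 2: x=1 → posterior Beta(17/5, 11/5)
obs 3: x=1 → posterior Beta(22/5, 11/5)
obs 4: x=1 → posterior Beta(27/5, 11/5)
obs 5: x=1 → posterior Beta(32/5, 11/5)
obs 6: x=1 → posterior Beta(37/5, 11/5)
obs 7: x=1 → posterior Beta(42/5, 11/5)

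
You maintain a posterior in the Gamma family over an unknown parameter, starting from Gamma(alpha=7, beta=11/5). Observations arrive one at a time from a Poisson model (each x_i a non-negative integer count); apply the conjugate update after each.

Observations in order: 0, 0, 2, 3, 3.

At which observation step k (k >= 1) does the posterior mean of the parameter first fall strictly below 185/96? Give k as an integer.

obs 1: x=0 → posterior Gamma(7, 16/5)
obs 2: x=0 → posterior Gamma(7, 21/5)
obs 3: x=2 → posterior Gamma(9, 26/5)
obs 4: x=3 → posterior Gamma(12, 31/5)
obs 5: x=3 → posterior Gamma(15, 36/5)

k = 2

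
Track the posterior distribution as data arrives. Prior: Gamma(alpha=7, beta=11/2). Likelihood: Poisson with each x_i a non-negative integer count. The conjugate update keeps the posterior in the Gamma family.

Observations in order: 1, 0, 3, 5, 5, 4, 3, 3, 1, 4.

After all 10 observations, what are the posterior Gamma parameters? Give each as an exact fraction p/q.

obs 1: x=1 → posterior Gamma(8, 13/2)
obs 2: x=0 → posterior Gamma(8, 15/2)
obs 3: x=3 → posterior Gamma(11, 17/2)
obs 4: x=5 → posterior Gamma(16, 19/2)
obs 5: x=5 → posterior Gamma(21, 21/2)
obs 6: x=4 → posterior Gamma(25, 23/2)
obs 7: x=3 → posterior Gamma(28, 25/2)
obs 8: x=3 → posterior Gamma(31, 27/2)
obs 9: x=1 → posterior Gamma(32, 29/2)
obs 10: x=4 → posterior Gamma(36, 31/2)

alpha=36, beta=31/2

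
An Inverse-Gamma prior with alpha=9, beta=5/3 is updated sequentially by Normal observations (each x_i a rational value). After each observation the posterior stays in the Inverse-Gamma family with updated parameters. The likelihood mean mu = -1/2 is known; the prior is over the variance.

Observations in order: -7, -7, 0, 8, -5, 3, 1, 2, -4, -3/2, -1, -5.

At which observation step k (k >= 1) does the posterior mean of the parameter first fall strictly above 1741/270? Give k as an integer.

obs 1: x=-7 → posterior Inverse-Gamma(19/2, 547/24)
obs 2: x=-7 → posterior Inverse-Gamma(10, 527/12)
obs 3: x=0 → posterior Inverse-Gamma(21/2, 1057/24)
obs 4: x=8 → posterior Inverse-Gamma(11, 481/6)
obs 5: x=-5 → posterior Inverse-Gamma(23/2, 2167/24)
obs 6: x=3 → posterior Inverse-Gamma(12, 1157/12)
obs 7: x=1 → posterior Inverse-Gamma(25/2, 2341/24)
obs 8: x=2 → posterior Inverse-Gamma(13, 302/3)
obs 9: x=-4 → posterior Inverse-Gamma(27/2, 2563/24)
obs 10: x=-3/2 → posterior Inverse-Gamma(14, 2575/24)
obs 11: x=-1 → posterior Inverse-Gamma(29/2, 1289/12)
obs 12: x=-5 → posterior Inverse-Gamma(15, 2821/24)

k = 4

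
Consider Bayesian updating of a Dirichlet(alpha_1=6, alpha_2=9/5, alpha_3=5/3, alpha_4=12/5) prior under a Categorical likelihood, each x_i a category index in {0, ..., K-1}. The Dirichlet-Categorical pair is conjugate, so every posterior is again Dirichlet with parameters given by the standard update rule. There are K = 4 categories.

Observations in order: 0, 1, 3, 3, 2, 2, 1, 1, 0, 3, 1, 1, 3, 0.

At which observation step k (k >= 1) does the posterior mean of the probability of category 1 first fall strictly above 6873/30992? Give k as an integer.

obs 1: x=0 → posterior Dirichlet(7, 9/5, 5/3, 12/5)
obs 2: x=1 → posterior Dirichlet(7, 14/5, 5/3, 12/5)
obs 3: x=3 → posterior Dirichlet(7, 14/5, 5/3, 17/5)
obs 4: x=3 → posterior Dirichlet(7, 14/5, 5/3, 22/5)
obs 5: x=2 → posterior Dirichlet(7, 14/5, 8/3, 22/5)
obs 6: x=2 → posterior Dirichlet(7, 14/5, 11/3, 22/5)
obs 7: x=1 → posterior Dirichlet(7, 19/5, 11/3, 22/5)
obs 8: x=1 → posterior Dirichlet(7, 24/5, 11/3, 22/5)
obs 9: x=0 → posterior Dirichlet(8, 24/5, 11/3, 22/5)
obs 10: x=3 → posterior Dirichlet(8, 24/5, 11/3, 27/5)
obs 11: x=1 → posterior Dirichlet(8, 29/5, 11/3, 27/5)
obs 12: x=1 → posterior Dirichlet(8, 34/5, 11/3, 27/5)
obs 13: x=3 → posterior Dirichlet(8, 34/5, 11/3, 32/5)
obs 14: x=0 → posterior Dirichlet(9, 34/5, 11/3, 32/5)

k = 8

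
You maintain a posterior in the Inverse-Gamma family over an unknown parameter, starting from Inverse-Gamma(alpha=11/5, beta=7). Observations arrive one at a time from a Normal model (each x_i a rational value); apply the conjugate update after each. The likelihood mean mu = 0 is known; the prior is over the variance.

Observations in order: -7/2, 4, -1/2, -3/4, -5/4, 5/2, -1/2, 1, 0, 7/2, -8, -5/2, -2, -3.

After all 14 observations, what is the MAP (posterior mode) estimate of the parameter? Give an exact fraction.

5905/816

obs 1: x=-7/2 → posterior Inverse-Gamma(27/10, 105/8)
obs 2: x=4 → posterior Inverse-Gamma(16/5, 169/8)
obs 3: x=-1/2 → posterior Inverse-Gamma(37/10, 85/4)
obs 4: x=-3/4 → posterior Inverse-Gamma(21/5, 689/32)
obs 5: x=-5/4 → posterior Inverse-Gamma(47/10, 357/16)
obs 6: x=5/2 → posterior Inverse-Gamma(26/5, 407/16)
obs 7: x=-1/2 → posterior Inverse-Gamma(57/10, 409/16)
obs 8: x=1 → posterior Inverse-Gamma(31/5, 417/16)
obs 9: x=0 → posterior Inverse-Gamma(67/10, 417/16)
obs 10: x=7/2 → posterior Inverse-Gamma(36/5, 515/16)
obs 11: x=-8 → posterior Inverse-Gamma(77/10, 1027/16)
obs 12: x=-5/2 → posterior Inverse-Gamma(41/5, 1077/16)
obs 13: x=-2 → posterior Inverse-Gamma(87/10, 1109/16)
obs 14: x=-3 → posterior Inverse-Gamma(46/5, 1181/16)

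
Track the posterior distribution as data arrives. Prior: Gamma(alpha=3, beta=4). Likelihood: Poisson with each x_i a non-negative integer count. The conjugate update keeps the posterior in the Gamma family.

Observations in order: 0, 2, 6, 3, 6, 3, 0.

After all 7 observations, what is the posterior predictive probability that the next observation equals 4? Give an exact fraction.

obs 1: x=0 → posterior Gamma(3, 5)
obs 2: x=2 → posterior Gamma(5, 6)
obs 3: x=6 → posterior Gamma(11, 7)
obs 4: x=3 → posterior Gamma(14, 8)
obs 5: x=6 → posterior Gamma(20, 9)
obs 6: x=3 → posterior Gamma(23, 10)
obs 7: x=0 → posterior Gamma(23, 11)

6693341068332899357542819225/68685275983729689331293487104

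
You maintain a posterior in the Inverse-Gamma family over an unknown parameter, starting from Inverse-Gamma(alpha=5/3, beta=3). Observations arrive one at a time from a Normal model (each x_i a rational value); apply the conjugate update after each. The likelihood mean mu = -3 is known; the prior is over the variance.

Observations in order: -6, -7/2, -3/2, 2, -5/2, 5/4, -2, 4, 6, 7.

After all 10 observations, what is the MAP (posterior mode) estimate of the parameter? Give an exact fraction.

obs 1: x=-6 → posterior Inverse-Gamma(13/6, 15/2)
obs 2: x=-7/2 → posterior Inverse-Gamma(8/3, 61/8)
obs 3: x=-3/2 → posterior Inverse-Gamma(19/6, 35/4)
obs 4: x=2 → posterior Inverse-Gamma(11/3, 85/4)
obs 5: x=-5/2 → posterior Inverse-Gamma(25/6, 171/8)
obs 6: x=5/4 → posterior Inverse-Gamma(14/3, 973/32)
obs 7: x=-2 → posterior Inverse-Gamma(31/6, 989/32)
obs 8: x=4 → posterior Inverse-Gamma(17/3, 1773/32)
obs 9: x=6 → posterior Inverse-Gamma(37/6, 3069/32)
obs 10: x=7 → posterior Inverse-Gamma(20/3, 4669/32)

609/32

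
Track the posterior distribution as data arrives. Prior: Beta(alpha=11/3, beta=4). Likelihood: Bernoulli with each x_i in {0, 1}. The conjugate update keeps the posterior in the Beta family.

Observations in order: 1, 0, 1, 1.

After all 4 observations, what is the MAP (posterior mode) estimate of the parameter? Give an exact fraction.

obs 1: x=1 → posterior Beta(14/3, 4)
obs 2: x=0 → posterior Beta(14/3, 5)
obs 3: x=1 → posterior Beta(17/3, 5)
obs 4: x=1 → posterior Beta(20/3, 5)

17/29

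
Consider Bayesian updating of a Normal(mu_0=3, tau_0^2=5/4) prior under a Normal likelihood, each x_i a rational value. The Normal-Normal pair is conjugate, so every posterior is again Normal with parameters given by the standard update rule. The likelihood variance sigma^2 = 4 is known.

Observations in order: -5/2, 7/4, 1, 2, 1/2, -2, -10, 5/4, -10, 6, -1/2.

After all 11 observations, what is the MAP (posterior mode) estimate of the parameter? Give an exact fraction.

-29/142

obs 1: x=-5/2 → posterior Normal(71/42, 20/21)
obs 2: x=7/4 → posterior Normal(177/104, 10/13)
obs 3: x=1 → posterior Normal(197/124, 20/31)
obs 4: x=2 → posterior Normal(79/48, 5/9)
obs 5: x=1/2 → posterior Normal(247/164, 20/41)
obs 6: x=-2 → posterior Normal(9/8, 10/23)
obs 7: x=-10 → posterior Normal(7/204, 20/51)
obs 8: x=5/4 → posterior Normal(1/7, 5/14)
obs 9: x=-10 → posterior Normal(-42/61, 20/61)
obs 10: x=6 → posterior Normal(-2/11, 10/33)
obs 11: x=-1/2 → posterior Normal(-29/142, 20/71)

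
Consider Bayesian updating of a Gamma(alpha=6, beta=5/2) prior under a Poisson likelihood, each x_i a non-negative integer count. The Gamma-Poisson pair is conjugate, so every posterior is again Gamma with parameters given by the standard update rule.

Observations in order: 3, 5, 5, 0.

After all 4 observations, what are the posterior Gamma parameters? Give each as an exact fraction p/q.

obs 1: x=3 → posterior Gamma(9, 7/2)
obs 2: x=5 → posterior Gamma(14, 9/2)
obs 3: x=5 → posterior Gamma(19, 11/2)
obs 4: x=0 → posterior Gamma(19, 13/2)

alpha=19, beta=13/2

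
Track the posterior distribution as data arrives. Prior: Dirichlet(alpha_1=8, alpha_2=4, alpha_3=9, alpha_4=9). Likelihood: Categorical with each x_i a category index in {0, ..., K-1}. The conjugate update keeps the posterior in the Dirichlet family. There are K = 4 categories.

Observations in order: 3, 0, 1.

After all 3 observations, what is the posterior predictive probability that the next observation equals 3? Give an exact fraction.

obs 1: x=3 → posterior Dirichlet(8, 4, 9, 10)
obs 2: x=0 → posterior Dirichlet(9, 4, 9, 10)
obs 3: x=1 → posterior Dirichlet(9, 5, 9, 10)

10/33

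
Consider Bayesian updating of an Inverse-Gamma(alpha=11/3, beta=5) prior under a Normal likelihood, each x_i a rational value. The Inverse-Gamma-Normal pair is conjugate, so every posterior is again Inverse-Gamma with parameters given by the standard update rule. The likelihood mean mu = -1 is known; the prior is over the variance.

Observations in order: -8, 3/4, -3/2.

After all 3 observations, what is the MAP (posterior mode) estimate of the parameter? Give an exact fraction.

2991/592

obs 1: x=-8 → posterior Inverse-Gamma(25/6, 59/2)
obs 2: x=3/4 → posterior Inverse-Gamma(14/3, 993/32)
obs 3: x=-3/2 → posterior Inverse-Gamma(31/6, 997/32)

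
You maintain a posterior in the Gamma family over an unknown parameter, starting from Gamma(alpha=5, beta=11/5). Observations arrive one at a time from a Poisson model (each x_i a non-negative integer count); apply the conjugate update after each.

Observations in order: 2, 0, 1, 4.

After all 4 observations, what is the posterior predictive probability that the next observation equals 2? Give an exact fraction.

255990404731278672325/1023490369077469249536

obs 1: x=2 → posterior Gamma(7, 16/5)
obs 2: x=0 → posterior Gamma(7, 21/5)
obs 3: x=1 → posterior Gamma(8, 26/5)
obs 4: x=4 → posterior Gamma(12, 31/5)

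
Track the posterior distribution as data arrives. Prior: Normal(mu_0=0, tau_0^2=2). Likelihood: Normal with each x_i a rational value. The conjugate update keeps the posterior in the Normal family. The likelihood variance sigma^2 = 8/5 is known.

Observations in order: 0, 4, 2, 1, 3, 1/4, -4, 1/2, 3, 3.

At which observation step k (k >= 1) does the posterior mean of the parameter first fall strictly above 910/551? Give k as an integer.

k = 5

obs 1: x=0 → posterior Normal(0, 8/9)
obs 2: x=4 → posterior Normal(10/7, 4/7)
obs 3: x=2 → posterior Normal(30/19, 8/19)
obs 4: x=1 → posterior Normal(35/24, 1/3)
obs 5: x=3 → posterior Normal(50/29, 8/29)
obs 6: x=1/4 → posterior Normal(205/136, 4/17)
obs 7: x=-4 → posterior Normal(125/156, 8/39)
obs 8: x=1/2 → posterior Normal(135/176, 2/11)
obs 9: x=3 → posterior Normal(195/196, 8/49)
obs 10: x=3 → posterior Normal(85/72, 4/27)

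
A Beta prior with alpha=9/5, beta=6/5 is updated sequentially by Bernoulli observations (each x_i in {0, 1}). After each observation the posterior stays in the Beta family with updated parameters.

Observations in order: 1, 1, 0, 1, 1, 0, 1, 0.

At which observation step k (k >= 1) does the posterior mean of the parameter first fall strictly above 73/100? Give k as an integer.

obs 1: x=1 → posterior Beta(14/5, 6/5)
obs 2: x=1 → posterior Beta(19/5, 6/5)
obs 3: x=0 → posterior Beta(19/5, 11/5)
obs 4: x=1 → posterior Beta(24/5, 11/5)
obs 5: x=1 → posterior Beta(29/5, 11/5)
obs 6: x=0 → posterior Beta(29/5, 16/5)
obs 7: x=1 → posterior Beta(34/5, 16/5)
obs 8: x=0 → posterior Beta(34/5, 21/5)

k = 2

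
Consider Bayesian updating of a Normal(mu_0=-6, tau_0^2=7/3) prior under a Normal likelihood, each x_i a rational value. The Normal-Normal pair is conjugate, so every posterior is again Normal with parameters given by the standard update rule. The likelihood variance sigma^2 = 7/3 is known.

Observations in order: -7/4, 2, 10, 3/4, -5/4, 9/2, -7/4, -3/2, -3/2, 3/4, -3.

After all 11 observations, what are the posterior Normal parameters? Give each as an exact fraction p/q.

mu_0=5/48, tau_0^2=7/36

obs 1: x=-7/4 → posterior Normal(-31/8, 7/6)
obs 2: x=2 → posterior Normal(-23/12, 7/9)
obs 3: x=10 → posterior Normal(17/16, 7/12)
obs 4: x=3/4 → posterior Normal(1, 7/15)
obs 5: x=-5/4 → posterior Normal(5/8, 7/18)
obs 6: x=9/2 → posterior Normal(33/28, 1/3)
obs 7: x=-7/4 → posterior Normal(13/16, 7/24)
obs 8: x=-3/2 → posterior Normal(5/9, 7/27)
obs 9: x=-3/2 → posterior Normal(7/20, 7/30)
obs 10: x=3/4 → posterior Normal(17/44, 7/33)
obs 11: x=-3 → posterior Normal(5/48, 7/36)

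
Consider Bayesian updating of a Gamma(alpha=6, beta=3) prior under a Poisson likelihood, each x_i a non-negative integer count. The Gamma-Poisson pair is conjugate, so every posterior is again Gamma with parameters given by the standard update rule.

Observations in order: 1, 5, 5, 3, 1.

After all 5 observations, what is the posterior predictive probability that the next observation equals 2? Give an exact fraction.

obs 1: x=1 → posterior Gamma(7, 4)
obs 2: x=5 → posterior Gamma(12, 5)
obs 3: x=5 → posterior Gamma(17, 6)
obs 4: x=3 → posterior Gamma(20, 7)
obs 5: x=1 → posterior Gamma(21, 8)

710199646837817737216/2954312706550833698643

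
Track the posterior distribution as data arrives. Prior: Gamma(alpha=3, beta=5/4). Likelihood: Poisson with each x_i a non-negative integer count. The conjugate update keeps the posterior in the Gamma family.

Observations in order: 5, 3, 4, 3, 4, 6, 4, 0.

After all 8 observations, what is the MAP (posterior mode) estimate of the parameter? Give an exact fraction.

124/37

obs 1: x=5 → posterior Gamma(8, 9/4)
obs 2: x=3 → posterior Gamma(11, 13/4)
obs 3: x=4 → posterior Gamma(15, 17/4)
obs 4: x=3 → posterior Gamma(18, 21/4)
obs 5: x=4 → posterior Gamma(22, 25/4)
obs 6: x=6 → posterior Gamma(28, 29/4)
obs 7: x=4 → posterior Gamma(32, 33/4)
obs 8: x=0 → posterior Gamma(32, 37/4)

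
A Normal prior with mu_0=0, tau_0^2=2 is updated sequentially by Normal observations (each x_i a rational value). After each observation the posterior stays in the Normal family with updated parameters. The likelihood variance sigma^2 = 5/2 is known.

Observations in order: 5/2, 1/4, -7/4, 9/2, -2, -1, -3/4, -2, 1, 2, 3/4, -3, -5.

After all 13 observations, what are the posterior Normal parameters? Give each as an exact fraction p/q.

mu_0=-6/19, tau_0^2=10/57

obs 1: x=5/2 → posterior Normal(10/9, 10/9)
obs 2: x=1/4 → posterior Normal(11/13, 10/13)
obs 3: x=-7/4 → posterior Normal(4/17, 10/17)
obs 4: x=9/2 → posterior Normal(22/21, 10/21)
obs 5: x=-2 → posterior Normal(14/25, 2/5)
obs 6: x=-1 → posterior Normal(10/29, 10/29)
obs 7: x=-3/4 → posterior Normal(7/33, 10/33)
obs 8: x=-2 → posterior Normal(-1/37, 10/37)
obs 9: x=1 → posterior Normal(3/41, 10/41)
obs 10: x=2 → posterior Normal(11/45, 2/9)
obs 11: x=3/4 → posterior Normal(2/7, 10/49)
obs 12: x=-3 → posterior Normal(2/53, 10/53)
obs 13: x=-5 → posterior Normal(-6/19, 10/57)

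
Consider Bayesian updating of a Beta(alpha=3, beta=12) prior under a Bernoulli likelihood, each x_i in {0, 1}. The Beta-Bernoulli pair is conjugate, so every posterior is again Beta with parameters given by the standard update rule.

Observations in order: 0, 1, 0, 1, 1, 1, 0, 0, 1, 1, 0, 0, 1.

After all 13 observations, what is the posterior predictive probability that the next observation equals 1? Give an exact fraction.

obs 1: x=0 → posterior Beta(3, 13)
obs 2: x=1 → posterior Beta(4, 13)
obs 3: x=0 → posterior Beta(4, 14)
obs 4: x=1 → posterior Beta(5, 14)
obs 5: x=1 → posterior Beta(6, 14)
obs 6: x=1 → posterior Beta(7, 14)
obs 7: x=0 → posterior Beta(7, 15)
obs 8: x=0 → posterior Beta(7, 16)
obs 9: x=1 → posterior Beta(8, 16)
obs 10: x=1 → posterior Beta(9, 16)
obs 11: x=0 → posterior Beta(9, 17)
obs 12: x=0 → posterior Beta(9, 18)
obs 13: x=1 → posterior Beta(10, 18)

5/14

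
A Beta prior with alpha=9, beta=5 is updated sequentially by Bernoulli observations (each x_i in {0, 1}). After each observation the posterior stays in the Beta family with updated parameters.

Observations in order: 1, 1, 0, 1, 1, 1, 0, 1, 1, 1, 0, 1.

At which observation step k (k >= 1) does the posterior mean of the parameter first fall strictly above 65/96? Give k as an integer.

k = 2

obs 1: x=1 → posterior Beta(10, 5)
obs 2: x=1 → posterior Beta(11, 5)
obs 3: x=0 → posterior Beta(11, 6)
obs 4: x=1 → posterior Beta(12, 6)
obs 5: x=1 → posterior Beta(13, 6)
obs 6: x=1 → posterior Beta(14, 6)
obs 7: x=0 → posterior Beta(14, 7)
obs 8: x=1 → posterior Beta(15, 7)
obs 9: x=1 → posterior Beta(16, 7)
obs 10: x=1 → posterior Beta(17, 7)
obs 11: x=0 → posterior Beta(17, 8)
obs 12: x=1 → posterior Beta(18, 8)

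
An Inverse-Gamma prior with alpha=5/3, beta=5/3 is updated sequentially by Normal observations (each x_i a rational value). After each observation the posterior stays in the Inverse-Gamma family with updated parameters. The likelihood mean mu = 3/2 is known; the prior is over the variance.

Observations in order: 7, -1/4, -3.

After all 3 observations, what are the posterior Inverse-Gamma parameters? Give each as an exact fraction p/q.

obs 1: x=7 → posterior Inverse-Gamma(13/6, 403/24)
obs 2: x=-1/4 → posterior Inverse-Gamma(8/3, 1759/96)
obs 3: x=-3 → posterior Inverse-Gamma(19/6, 2731/96)

alpha=19/6, beta=2731/96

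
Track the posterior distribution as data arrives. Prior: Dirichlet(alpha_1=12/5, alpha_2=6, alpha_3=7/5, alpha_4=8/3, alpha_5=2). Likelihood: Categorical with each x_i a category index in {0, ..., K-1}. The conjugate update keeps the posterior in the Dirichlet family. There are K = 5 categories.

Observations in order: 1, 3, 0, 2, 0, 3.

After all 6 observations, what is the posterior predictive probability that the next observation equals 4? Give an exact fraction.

30/307

obs 1: x=1 → posterior Dirichlet(12/5, 7, 7/5, 8/3, 2)
obs 2: x=3 → posterior Dirichlet(12/5, 7, 7/5, 11/3, 2)
obs 3: x=0 → posterior Dirichlet(17/5, 7, 7/5, 11/3, 2)
obs 4: x=2 → posterior Dirichlet(17/5, 7, 12/5, 11/3, 2)
obs 5: x=0 → posterior Dirichlet(22/5, 7, 12/5, 11/3, 2)
obs 6: x=3 → posterior Dirichlet(22/5, 7, 12/5, 14/3, 2)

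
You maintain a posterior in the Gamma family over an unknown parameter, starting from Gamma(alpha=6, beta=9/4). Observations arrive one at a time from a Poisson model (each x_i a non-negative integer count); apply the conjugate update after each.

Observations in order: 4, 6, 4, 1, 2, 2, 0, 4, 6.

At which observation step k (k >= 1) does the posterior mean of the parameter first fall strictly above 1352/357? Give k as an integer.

k = 3

obs 1: x=4 → posterior Gamma(10, 13/4)
obs 2: x=6 → posterior Gamma(16, 17/4)
obs 3: x=4 → posterior Gamma(20, 21/4)
obs 4: x=1 → posterior Gamma(21, 25/4)
obs 5: x=2 → posterior Gamma(23, 29/4)
obs 6: x=2 → posterior Gamma(25, 33/4)
obs 7: x=0 → posterior Gamma(25, 37/4)
obs 8: x=4 → posterior Gamma(29, 41/4)
obs 9: x=6 → posterior Gamma(35, 45/4)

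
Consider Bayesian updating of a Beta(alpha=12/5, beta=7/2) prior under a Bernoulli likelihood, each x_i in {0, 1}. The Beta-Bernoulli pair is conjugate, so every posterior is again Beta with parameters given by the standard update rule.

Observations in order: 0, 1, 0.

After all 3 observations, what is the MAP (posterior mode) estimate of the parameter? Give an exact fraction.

obs 1: x=0 → posterior Beta(12/5, 9/2)
obs 2: x=1 → posterior Beta(17/5, 9/2)
obs 3: x=0 → posterior Beta(17/5, 11/2)

8/23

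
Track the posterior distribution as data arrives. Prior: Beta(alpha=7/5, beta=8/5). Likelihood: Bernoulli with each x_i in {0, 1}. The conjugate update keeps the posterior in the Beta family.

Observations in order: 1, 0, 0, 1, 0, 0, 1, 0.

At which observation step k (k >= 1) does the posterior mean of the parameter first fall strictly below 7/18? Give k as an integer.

obs 1: x=1 → posterior Beta(12/5, 8/5)
obs 2: x=0 → posterior Beta(12/5, 13/5)
obs 3: x=0 → posterior Beta(12/5, 18/5)
obs 4: x=1 → posterior Beta(17/5, 18/5)
obs 5: x=0 → posterior Beta(17/5, 23/5)
obs 6: x=0 → posterior Beta(17/5, 28/5)
obs 7: x=1 → posterior Beta(22/5, 28/5)
obs 8: x=0 → posterior Beta(22/5, 33/5)

k = 6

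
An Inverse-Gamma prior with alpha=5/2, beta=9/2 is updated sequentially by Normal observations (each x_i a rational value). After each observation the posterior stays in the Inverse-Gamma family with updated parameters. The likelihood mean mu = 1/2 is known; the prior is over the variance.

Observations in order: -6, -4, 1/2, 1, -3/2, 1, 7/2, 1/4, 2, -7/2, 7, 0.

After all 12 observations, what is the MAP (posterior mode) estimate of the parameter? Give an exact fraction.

obs 1: x=-6 → posterior Inverse-Gamma(3, 205/8)
obs 2: x=-4 → posterior Inverse-Gamma(7/2, 143/4)
obs 3: x=1/2 → posterior Inverse-Gamma(4, 143/4)
obs 4: x=1 → posterior Inverse-Gamma(9/2, 287/8)
obs 5: x=-3/2 → posterior Inverse-Gamma(5, 303/8)
obs 6: x=1 → posterior Inverse-Gamma(11/2, 38)
obs 7: x=7/2 → posterior Inverse-Gamma(6, 85/2)
obs 8: x=1/4 → posterior Inverse-Gamma(13/2, 1361/32)
obs 9: x=2 → posterior Inverse-Gamma(7, 1397/32)
obs 10: x=-7/2 → posterior Inverse-Gamma(15/2, 1653/32)
obs 11: x=7 → posterior Inverse-Gamma(8, 2329/32)
obs 12: x=0 → posterior Inverse-Gamma(17/2, 2333/32)

2333/304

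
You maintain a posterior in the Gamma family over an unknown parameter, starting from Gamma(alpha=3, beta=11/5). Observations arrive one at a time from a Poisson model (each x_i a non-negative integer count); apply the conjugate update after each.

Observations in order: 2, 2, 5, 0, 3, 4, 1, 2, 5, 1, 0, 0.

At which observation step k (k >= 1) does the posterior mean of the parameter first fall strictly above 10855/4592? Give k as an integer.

k = 9

obs 1: x=2 → posterior Gamma(5, 16/5)
obs 2: x=2 → posterior Gamma(7, 21/5)
obs 3: x=5 → posterior Gamma(12, 26/5)
obs 4: x=0 → posterior Gamma(12, 31/5)
obs 5: x=3 → posterior Gamma(15, 36/5)
obs 6: x=4 → posterior Gamma(19, 41/5)
obs 7: x=1 → posterior Gamma(20, 46/5)
obs 8: x=2 → posterior Gamma(22, 51/5)
obs 9: x=5 → posterior Gamma(27, 56/5)
obs 10: x=1 → posterior Gamma(28, 61/5)
obs 11: x=0 → posterior Gamma(28, 66/5)
obs 12: x=0 → posterior Gamma(28, 71/5)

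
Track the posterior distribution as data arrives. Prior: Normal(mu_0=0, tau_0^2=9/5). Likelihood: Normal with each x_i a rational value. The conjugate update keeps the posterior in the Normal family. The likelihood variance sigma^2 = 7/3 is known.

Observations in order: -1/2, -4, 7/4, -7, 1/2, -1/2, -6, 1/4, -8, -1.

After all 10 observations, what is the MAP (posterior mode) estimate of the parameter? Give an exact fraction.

obs 1: x=-1/2 → posterior Normal(-27/124, 63/62)
obs 2: x=-4 → posterior Normal(-243/178, 63/89)
obs 3: x=7/4 → posterior Normal(-297/464, 63/116)
obs 4: x=-7 → posterior Normal(-81/44, 63/143)
obs 5: x=1/2 → posterior Normal(-999/680, 63/170)
obs 6: x=-1/2 → posterior Normal(-1053/788, 63/197)
obs 7: x=-6 → posterior Normal(-243/128, 9/32)
obs 8: x=1/4 → posterior Normal(-837/502, 63/251)
obs 9: x=-8 → posterior Normal(-1269/556, 63/278)
obs 10: x=-1 → posterior Normal(-1323/610, 63/305)

-1323/610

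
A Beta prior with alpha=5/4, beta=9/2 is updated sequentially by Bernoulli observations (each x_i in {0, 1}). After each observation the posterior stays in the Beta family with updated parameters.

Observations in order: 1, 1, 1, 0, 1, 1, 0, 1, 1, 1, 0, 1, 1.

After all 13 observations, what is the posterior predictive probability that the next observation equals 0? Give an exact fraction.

2/5

obs 1: x=1 → posterior Beta(9/4, 9/2)
obs 2: x=1 → posterior Beta(13/4, 9/2)
obs 3: x=1 → posterior Beta(17/4, 9/2)
obs 4: x=0 → posterior Beta(17/4, 11/2)
obs 5: x=1 → posterior Beta(21/4, 11/2)
obs 6: x=1 → posterior Beta(25/4, 11/2)
obs 7: x=0 → posterior Beta(25/4, 13/2)
obs 8: x=1 → posterior Beta(29/4, 13/2)
obs 9: x=1 → posterior Beta(33/4, 13/2)
obs 10: x=1 → posterior Beta(37/4, 13/2)
obs 11: x=0 → posterior Beta(37/4, 15/2)
obs 12: x=1 → posterior Beta(41/4, 15/2)
obs 13: x=1 → posterior Beta(45/4, 15/2)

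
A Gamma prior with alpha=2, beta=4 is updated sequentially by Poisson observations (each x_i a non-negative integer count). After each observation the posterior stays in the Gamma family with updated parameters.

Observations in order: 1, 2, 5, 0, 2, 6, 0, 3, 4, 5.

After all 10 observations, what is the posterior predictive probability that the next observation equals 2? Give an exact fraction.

750244403020022458080172154558611456/2876265888493261300027370452880859375

obs 1: x=1 → posterior Gamma(3, 5)
obs 2: x=2 → posterior Gamma(5, 6)
obs 3: x=5 → posterior Gamma(10, 7)
obs 4: x=0 → posterior Gamma(10, 8)
obs 5: x=2 → posterior Gamma(12, 9)
obs 6: x=6 → posterior Gamma(18, 10)
obs 7: x=0 → posterior Gamma(18, 11)
obs 8: x=3 → posterior Gamma(21, 12)
obs 9: x=4 → posterior Gamma(25, 13)
obs 10: x=5 → posterior Gamma(30, 14)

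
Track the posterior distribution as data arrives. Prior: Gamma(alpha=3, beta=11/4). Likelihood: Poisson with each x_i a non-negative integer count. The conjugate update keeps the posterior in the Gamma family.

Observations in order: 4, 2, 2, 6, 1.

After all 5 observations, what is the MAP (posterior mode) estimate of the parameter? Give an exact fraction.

obs 1: x=4 → posterior Gamma(7, 15/4)
obs 2: x=2 → posterior Gamma(9, 19/4)
obs 3: x=2 → posterior Gamma(11, 23/4)
obs 4: x=6 → posterior Gamma(17, 27/4)
obs 5: x=1 → posterior Gamma(18, 31/4)

68/31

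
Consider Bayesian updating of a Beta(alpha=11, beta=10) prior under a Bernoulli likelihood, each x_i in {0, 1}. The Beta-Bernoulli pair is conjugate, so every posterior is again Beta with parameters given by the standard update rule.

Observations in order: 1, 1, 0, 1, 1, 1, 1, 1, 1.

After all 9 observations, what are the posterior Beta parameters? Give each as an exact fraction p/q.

alpha=19, beta=11

obs 1: x=1 → posterior Beta(12, 10)
obs 2: x=1 → posterior Beta(13, 10)
obs 3: x=0 → posterior Beta(13, 11)
obs 4: x=1 → posterior Beta(14, 11)
obs 5: x=1 → posterior Beta(15, 11)
obs 6: x=1 → posterior Beta(16, 11)
obs 7: x=1 → posterior Beta(17, 11)
obs 8: x=1 → posterior Beta(18, 11)
obs 9: x=1 → posterior Beta(19, 11)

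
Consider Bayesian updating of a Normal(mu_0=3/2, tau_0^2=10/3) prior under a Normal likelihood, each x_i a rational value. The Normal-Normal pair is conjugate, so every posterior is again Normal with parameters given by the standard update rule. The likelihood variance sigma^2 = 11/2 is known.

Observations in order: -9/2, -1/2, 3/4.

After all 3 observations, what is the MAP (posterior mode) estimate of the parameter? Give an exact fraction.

-71/186

obs 1: x=-9/2 → posterior Normal(-81/106, 110/53)
obs 2: x=-1/2 → posterior Normal(-101/146, 110/73)
obs 3: x=3/4 → posterior Normal(-71/186, 110/93)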